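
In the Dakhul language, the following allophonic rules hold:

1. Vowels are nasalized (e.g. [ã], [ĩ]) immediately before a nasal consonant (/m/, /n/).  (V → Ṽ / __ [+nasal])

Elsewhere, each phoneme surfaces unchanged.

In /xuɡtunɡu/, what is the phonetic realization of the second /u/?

[ũ]

Rule 1 applies to /u/ (between /t/ and /n/: before a nasal consonant) → [ũ].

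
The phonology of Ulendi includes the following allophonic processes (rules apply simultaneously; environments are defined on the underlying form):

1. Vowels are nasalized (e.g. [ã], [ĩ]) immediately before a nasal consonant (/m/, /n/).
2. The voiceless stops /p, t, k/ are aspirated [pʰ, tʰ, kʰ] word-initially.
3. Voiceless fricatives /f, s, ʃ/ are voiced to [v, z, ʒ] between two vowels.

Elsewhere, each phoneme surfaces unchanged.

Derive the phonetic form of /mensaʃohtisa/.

[mẽnsaʒohtiza]

/m/ (word-initial): no rule targets it → [m].
/e/ — between /m/ and /n/, before a nasal consonant — surfaces as [ẽ] (rule 1).
/n/ (between /e/ and /s/) is unaffected → [n].
/s/ (between /n/ and /a/) fails the environment for rule 3, so it stays [s].
/a/ (between /s/ and /ʃ/): rule 1 targets it, but not before a nasal consonant → unchanged [a].
/ʃ/ — between /a/ and /o/, between two vowels — surfaces as [ʒ] (rule 3).
/o/ (between /ʃ/ and /h/) is in the target of rule 1 but the environment (before a nasal consonant) is not met → [o].
/h/ — not in any rule's target class → [h].
/t/ (between /h/ and /i/) is in the target of rule 2 but the environment (word-initially) is not met → [t].
/i/ — between /t/ and /s/; rule 1 does not apply here → [i].
/s/ (between /i/ and /a/): between two vowels, so rule 3 applies → [z].
/a/ (word-final) is in the target of rule 1 but the environment (before a nasal consonant) is not met → [a].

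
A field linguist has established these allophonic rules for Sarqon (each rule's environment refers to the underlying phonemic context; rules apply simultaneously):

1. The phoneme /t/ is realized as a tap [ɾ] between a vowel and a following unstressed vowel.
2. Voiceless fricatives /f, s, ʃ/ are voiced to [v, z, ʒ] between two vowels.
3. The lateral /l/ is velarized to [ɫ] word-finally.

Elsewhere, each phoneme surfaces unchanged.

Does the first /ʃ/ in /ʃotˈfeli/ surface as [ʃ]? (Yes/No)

Yes

/ʃ/ (word-initial) fails the environment for rule 2, so it stays [ʃ].
The actual realization is [ʃ], which matches [ʃ].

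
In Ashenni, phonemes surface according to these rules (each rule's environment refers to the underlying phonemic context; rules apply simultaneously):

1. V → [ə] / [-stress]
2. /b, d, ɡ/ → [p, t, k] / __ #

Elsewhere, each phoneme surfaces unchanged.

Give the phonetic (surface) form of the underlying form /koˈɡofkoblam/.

/o/ — between /k/ and /ɡ/, in an unstressed syllable — surfaces as [ə] (rule 1).
/ɡ/ — between /o/ and /o/; rule 2 does not apply here → [ɡ].
/o/ — between /ɡ/ and /f/; rule 1 does not apply here → [o].
Rule 1 applies to /o/ (between /k/ and /b/: in an unstressed syllable) → [ə].
/b/ (between /o/ and /l/) is in the target of rule 2 but the environment (word-finally) is not met → [b].
/a/ (between /l/ and /m/): in an unstressed syllable, so rule 1 applies → [ə].

[kəˈɡofkəbləm]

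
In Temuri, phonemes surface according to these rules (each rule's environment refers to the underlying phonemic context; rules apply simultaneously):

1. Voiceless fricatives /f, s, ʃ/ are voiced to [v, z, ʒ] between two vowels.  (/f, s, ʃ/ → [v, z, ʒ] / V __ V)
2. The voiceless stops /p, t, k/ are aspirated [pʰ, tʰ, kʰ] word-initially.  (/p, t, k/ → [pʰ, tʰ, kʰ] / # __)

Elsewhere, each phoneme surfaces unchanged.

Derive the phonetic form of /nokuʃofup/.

/n/ stays [n].
/o/ (between /n/ and /k/): no rule targets it → [o].
/k/ — between /o/ and /u/; rule 2 does not apply here → [k].
/u/ (between /k/ and /ʃ/): no rule targets it → [u].
Rule 1 applies to /ʃ/ (between /u/ and /o/: between two vowels) → [ʒ].
/o/ — not in any rule's target class → [o].
Rule 1 applies to /f/ (between /o/ and /u/: between two vowels) → [v].
/u/ (between /f/ and /p/) is unaffected → [u].
/p/ — word-final; rule 2 does not apply here → [p].

[nokuʒovup]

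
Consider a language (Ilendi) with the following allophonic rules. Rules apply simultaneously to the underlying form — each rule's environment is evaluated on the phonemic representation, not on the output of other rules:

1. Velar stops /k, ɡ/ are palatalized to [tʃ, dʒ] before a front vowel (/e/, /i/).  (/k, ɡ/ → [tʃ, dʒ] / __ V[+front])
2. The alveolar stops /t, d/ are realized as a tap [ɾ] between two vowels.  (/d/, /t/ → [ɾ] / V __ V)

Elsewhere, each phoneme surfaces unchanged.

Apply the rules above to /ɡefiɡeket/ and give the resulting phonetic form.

[dʒefidʒetʃet]

/ɡ/ (word-initial) occurs before a front vowel → [dʒ] by rule 1.
/e/ (between /ɡ/ and /f/): no rule targets it → [e].
/f/ stays [f].
/i/ — not in any rule's target class → [i].
/ɡ/ (between /i/ and /e/): before a front vowel, so rule 1 applies → [dʒ].
/e/ (between /ɡ/ and /k/): no rule targets it → [e].
/k/ (between /e/ and /e/): before a front vowel, so rule 1 applies → [tʃ].
/e/ stays [e].
/t/ (word-final) fails the environment for rule 2, so it stays [t].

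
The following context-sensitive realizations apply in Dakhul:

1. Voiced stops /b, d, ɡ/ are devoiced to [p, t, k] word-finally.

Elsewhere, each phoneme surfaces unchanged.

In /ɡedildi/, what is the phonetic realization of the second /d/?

[d]

/d/ (between /l/ and /i/) is in the target of rule 1 but the environment (word-finally) is not met → [d].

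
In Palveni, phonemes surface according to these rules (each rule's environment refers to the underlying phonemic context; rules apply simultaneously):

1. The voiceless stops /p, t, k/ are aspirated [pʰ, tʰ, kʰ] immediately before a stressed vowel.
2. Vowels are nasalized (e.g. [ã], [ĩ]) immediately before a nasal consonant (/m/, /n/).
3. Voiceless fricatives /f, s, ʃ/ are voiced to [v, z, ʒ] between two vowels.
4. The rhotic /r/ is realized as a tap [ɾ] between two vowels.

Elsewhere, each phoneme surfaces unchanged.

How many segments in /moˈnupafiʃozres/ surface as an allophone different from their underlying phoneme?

Segments that undergo a rule: /o/ → [õ] (rule 2); /f/ → [v] (rule 3); /ʃ/ → [ʒ] (rule 3).
All other segments surface unchanged.

3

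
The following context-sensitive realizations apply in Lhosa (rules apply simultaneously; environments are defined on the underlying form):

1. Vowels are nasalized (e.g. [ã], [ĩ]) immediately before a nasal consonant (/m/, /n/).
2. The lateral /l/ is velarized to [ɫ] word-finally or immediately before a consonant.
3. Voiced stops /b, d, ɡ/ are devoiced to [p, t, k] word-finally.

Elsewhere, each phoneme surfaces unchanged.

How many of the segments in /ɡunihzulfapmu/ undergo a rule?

Segments that undergo a rule: /u/ → [ũ] (rule 1); /l/ → [ɫ] (rule 2).
All other segments surface unchanged.

2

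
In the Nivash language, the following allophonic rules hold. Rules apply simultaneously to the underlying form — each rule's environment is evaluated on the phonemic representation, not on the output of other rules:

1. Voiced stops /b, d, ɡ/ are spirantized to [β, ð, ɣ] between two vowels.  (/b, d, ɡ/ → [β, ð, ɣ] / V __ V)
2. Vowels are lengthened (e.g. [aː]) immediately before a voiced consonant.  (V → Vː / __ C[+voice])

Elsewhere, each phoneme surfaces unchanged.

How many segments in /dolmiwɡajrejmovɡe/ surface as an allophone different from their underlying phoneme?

Segments that undergo a rule: /o/ → [oː] (rule 2); /i/ → [iː] (rule 2); /a/ → [aː] (rule 2); /e/ → [eː] (rule 2); /o/ → [oː] (rule 2).
All other segments surface unchanged.

5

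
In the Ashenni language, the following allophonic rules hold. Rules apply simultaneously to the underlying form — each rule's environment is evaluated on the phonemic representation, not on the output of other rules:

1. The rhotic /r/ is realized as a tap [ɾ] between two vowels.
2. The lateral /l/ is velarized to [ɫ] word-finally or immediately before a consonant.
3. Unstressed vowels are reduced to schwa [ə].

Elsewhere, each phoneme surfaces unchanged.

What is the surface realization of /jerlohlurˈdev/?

/j/ (word-initial) is unaffected → [j].
/e/ meets the environment for rule 3 (in an unstressed syllable) → [ə].
/r/ — between /e/ and /l/; rule 1 does not apply here → [r].
/l/ (between /r/ and /o/): rule 2 targets it, but not word-finally or immediately before a consonant → unchanged [l].
/o/ — between /l/ and /h/, in an unstressed syllable — surfaces as [ə] (rule 3).
/h/ (between /o/ and /l/) is unaffected → [h].
/l/ — between /h/ and /u/; rule 2 does not apply here → [l].
/u/ meets the environment for rule 3 (in an unstressed syllable) → [ə].
/r/ (between /u/ and /d/) is in the target of rule 1 but the environment (between two vowels) is not met → [r].
/d/ stays [d].
/e/ (between /d/ and /v/) is in the target of rule 3 but the environment (in an unstressed syllable) is not met → [e].
/v/ — not in any rule's target class → [v].

[jərləhlərˈdev]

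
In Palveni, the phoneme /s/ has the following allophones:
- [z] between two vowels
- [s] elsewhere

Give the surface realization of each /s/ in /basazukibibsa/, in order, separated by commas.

Occurrence 1 (position 3): between two vowels → [z].
Occurrence 2 (position 12): no conditioning environment matches → elsewhere allophone [s].

[z], [s]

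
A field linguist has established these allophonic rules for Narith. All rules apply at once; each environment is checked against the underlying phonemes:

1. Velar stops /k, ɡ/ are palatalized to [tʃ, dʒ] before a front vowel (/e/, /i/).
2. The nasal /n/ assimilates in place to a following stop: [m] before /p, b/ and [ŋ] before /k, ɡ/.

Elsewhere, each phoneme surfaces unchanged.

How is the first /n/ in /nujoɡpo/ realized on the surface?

[n]

/n/ — word-initial; rule 2 does not apply here → [n].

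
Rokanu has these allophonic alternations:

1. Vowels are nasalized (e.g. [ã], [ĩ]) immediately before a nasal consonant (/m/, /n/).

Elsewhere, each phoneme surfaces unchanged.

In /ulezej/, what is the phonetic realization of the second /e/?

[e]

/e/ — between /z/ and /j/; rule 1 does not apply here → [e].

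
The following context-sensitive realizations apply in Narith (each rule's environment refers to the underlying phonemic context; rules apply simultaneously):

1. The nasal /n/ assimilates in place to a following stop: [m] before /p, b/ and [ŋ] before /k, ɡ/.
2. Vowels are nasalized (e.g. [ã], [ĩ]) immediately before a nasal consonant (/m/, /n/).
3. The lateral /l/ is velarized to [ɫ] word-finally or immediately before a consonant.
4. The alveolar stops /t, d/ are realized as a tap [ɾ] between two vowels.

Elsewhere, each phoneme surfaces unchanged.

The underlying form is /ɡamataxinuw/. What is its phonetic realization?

/ɡ/ stays [ɡ].
/a/ (between /ɡ/ and /m/) occurs before a nasal consonant → [ã] by rule 2.
/m/ stays [m].
/a/ — between /m/ and /t/; rule 2 does not apply here → [a].
/t/ (between /a/ and /a/): between two vowels, so rule 4 applies → [ɾ].
/a/ (between /t/ and /x/) fails the environment for rule 2, so it stays [a].
/x/ — not in any rule's target class → [x].
/i/ (between /x/ and /n/): before a nasal consonant, so rule 2 applies → [ĩ].
/n/ (between /i/ and /u/): rule 1 targets it, but not before a labial or velar stop → unchanged [n].
/u/ (between /n/ and /w/) is in the target of rule 2 but the environment (before a nasal consonant) is not met → [u].
/w/ — not in any rule's target class → [w].

[ɡãmaɾaxĩnuw]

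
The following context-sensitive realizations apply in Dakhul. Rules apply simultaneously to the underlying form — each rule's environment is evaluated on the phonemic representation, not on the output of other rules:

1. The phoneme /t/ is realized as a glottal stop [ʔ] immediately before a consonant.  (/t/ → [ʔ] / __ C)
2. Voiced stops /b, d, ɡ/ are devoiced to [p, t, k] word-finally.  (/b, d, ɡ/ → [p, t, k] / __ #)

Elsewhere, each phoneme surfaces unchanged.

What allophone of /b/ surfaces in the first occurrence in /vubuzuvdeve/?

/b/ (between /u/ and /u/) fails the environment for rule 2, so it stays [b].

[b]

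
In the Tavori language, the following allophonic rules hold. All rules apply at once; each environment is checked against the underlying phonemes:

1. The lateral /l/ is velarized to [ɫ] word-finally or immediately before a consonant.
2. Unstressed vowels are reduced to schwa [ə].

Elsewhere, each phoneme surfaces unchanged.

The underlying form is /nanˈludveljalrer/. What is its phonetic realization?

/n/ (word-initial): no rule targets it → [n].
Rule 2 applies to /a/ (between /n/ and /n/: in an unstressed syllable) → [ə].
/n/ stays [n].
/l/ (between /n/ and /u/): rule 1 targets it, but not word-finally or immediately before a consonant → unchanged [l].
/u/ (between /l/ and /d/) fails the environment for rule 2, so it stays [u].
/d/ — not in any rule's target class → [d].
/v/ stays [v].
/e/ (between /v/ and /l/) occurs in an unstressed syllable → [ə] by rule 2.
/l/ (between /e/ and /j/): word-finally or immediately before a consonant, so rule 1 applies → [ɫ].
/j/ (between /l/ and /a/) is unaffected → [j].
/a/ — between /j/ and /l/, in an unstressed syllable — surfaces as [ə] (rule 2).
/l/ (between /a/ and /r/) occurs word-finally or immediately before a consonant → [ɫ] by rule 1.
/r/ (between /l/ and /e/): no rule targets it → [r].
/e/ — between /r/ and /r/, in an unstressed syllable — surfaces as [ə] (rule 2).
/r/ — not in any rule's target class → [r].

[nənˈludvəɫjəɫrər]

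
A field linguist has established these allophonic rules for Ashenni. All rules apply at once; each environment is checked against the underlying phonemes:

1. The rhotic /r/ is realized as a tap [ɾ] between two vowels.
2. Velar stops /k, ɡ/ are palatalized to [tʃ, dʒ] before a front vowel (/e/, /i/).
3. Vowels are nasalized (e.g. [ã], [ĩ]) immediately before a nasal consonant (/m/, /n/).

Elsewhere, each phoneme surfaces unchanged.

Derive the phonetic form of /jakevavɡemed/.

/a/ (between /j/ and /k/) is in the target of rule 3 but the environment (before a nasal consonant) is not met → [a].
/k/ (between /a/ and /e/): before a front vowel, so rule 2 applies → [tʃ].
/e/ (between /k/ and /v/) fails the environment for rule 3, so it stays [e].
/a/ (between /v/ and /v/) is in the target of rule 3 but the environment (before a nasal consonant) is not met → [a].
/ɡ/ (between /v/ and /e/): before a front vowel, so rule 2 applies → [dʒ].
Rule 3 applies to /e/ (between /ɡ/ and /m/: before a nasal consonant) → [ẽ].
/e/ (between /m/ and /d/): rule 3 targets it, but not before a nasal consonant → unchanged [e].

[jatʃevavdʒẽmed]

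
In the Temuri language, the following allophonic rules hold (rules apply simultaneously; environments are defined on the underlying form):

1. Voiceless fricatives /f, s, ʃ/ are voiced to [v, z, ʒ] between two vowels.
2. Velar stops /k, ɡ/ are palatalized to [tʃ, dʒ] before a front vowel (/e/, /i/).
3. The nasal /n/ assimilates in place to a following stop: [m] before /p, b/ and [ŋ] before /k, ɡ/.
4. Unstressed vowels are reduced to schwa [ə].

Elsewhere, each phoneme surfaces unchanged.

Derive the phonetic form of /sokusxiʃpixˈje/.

[səkəsxəʃpəxˈje]

/s/ (word-initial) is in the target of rule 1 but the environment (between two vowels) is not met → [s].
/o/ — between /s/ and /k/, in an unstressed syllable — surfaces as [ə] (rule 4).
/k/ — between /o/ and /u/; rule 2 does not apply here → [k].
/u/ (between /k/ and /s/): in an unstressed syllable, so rule 4 applies → [ə].
/s/ (between /u/ and /x/) fails the environment for rule 1, so it stays [s].
/x/ stays [x].
/i/ (between /x/ and /ʃ/) occurs in an unstressed syllable → [ə] by rule 4.
/ʃ/ — between /i/ and /p/; rule 1 does not apply here → [ʃ].
/p/ — not in any rule's target class → [p].
/i/ (between /p/ and /x/): in an unstressed syllable, so rule 4 applies → [ə].
/x/ (between /i/ and /j/): no rule targets it → [x].
/j/ stays [j].
/e/ (word-final) is in the target of rule 4 but the environment (in an unstressed syllable) is not met → [e].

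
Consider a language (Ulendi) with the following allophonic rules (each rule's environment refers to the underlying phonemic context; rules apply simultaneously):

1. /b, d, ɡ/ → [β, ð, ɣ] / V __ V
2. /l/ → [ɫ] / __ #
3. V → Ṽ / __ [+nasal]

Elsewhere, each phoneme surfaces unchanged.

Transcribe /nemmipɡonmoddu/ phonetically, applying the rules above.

/n/ (word-initial) is unaffected → [n].
/e/ meets the environment for rule 3 (before a nasal consonant) → [ẽ].
/m/ — not in any rule's target class → [m].
/m/ (between /m/ and /i/): no rule targets it → [m].
/i/ (between /m/ and /p/) fails the environment for rule 3, so it stays [i].
/p/ — not in any rule's target class → [p].
/ɡ/ — between /p/ and /o/; rule 1 does not apply here → [ɡ].
Rule 3 applies to /o/ (between /ɡ/ and /n/: before a nasal consonant) → [õ].
/n/ (between /o/ and /m/): no rule targets it → [n].
/m/ (between /n/ and /o/) is unaffected → [m].
/o/ (between /m/ and /d/) is in the target of rule 3 but the environment (before a nasal consonant) is not met → [o].
/d/ (between /o/ and /d/): rule 1 targets it, but not between two vowels → unchanged [d].
/d/ (between /d/ and /u/) is in the target of rule 1 but the environment (between two vowels) is not met → [d].
/u/ — word-final; rule 3 does not apply here → [u].

[nẽmmipɡõnmoddu]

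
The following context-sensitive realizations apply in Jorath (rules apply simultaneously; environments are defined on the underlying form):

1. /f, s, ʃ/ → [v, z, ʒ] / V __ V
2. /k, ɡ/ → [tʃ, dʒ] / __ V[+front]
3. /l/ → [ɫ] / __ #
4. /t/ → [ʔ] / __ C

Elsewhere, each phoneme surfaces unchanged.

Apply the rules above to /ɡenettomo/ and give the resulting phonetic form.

[dʒeneʔtomo]

Rule 2 applies to /ɡ/ (word-initial: before a front vowel) → [dʒ].
/e/ stays [e].
/n/ stays [n].
/e/ — not in any rule's target class → [e].
/t/ — between /e/ and /t/, immediately before a consonant — surfaces as [ʔ] (rule 4).
/t/ (between /t/ and /o/) fails the environment for rule 4, so it stays [t].
/o/ (between /t/ and /m/) is unaffected → [o].
/m/ — not in any rule's target class → [m].
/o/ — not in any rule's target class → [o].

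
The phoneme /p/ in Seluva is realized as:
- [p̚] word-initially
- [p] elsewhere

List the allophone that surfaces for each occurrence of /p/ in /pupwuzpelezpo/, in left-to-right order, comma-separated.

Occurrence 1 (position 1): word-initially → [p̚].
Occurrence 2 (position 3): no conditioning environment matches → elsewhere allophone [p].
Occurrence 3 (position 7): no conditioning environment matches → elsewhere allophone [p].
Occurrence 4 (position 12): no conditioning environment matches → elsewhere allophone [p].

[p̚], [p], [p], [p]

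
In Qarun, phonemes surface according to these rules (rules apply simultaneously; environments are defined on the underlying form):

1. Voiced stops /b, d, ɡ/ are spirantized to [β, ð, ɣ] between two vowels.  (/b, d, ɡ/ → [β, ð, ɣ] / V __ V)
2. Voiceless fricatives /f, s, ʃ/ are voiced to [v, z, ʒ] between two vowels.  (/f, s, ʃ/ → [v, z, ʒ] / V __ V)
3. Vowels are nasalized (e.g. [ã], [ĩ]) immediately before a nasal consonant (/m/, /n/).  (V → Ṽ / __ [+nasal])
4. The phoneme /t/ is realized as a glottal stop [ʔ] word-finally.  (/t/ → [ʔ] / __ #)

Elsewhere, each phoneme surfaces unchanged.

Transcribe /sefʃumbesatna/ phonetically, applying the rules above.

/s/ — word-initial; rule 2 does not apply here → [s].
/e/ (between /s/ and /f/) is in the target of rule 3 but the environment (before a nasal consonant) is not met → [e].
/f/ — between /e/ and /ʃ/; rule 2 does not apply here → [f].
/ʃ/ — between /f/ and /u/; rule 2 does not apply here → [ʃ].
/u/ meets the environment for rule 3 (before a nasal consonant) → [ũ].
/m/ (between /u/ and /b/) is unaffected → [m].
/b/ (between /m/ and /e/) is in the target of rule 1 but the environment (between two vowels) is not met → [b].
/e/ (between /b/ and /s/): rule 3 targets it, but not before a nasal consonant → unchanged [e].
/s/ — between /e/ and /a/, between two vowels — surfaces as [z] (rule 2).
/a/ — between /s/ and /t/; rule 3 does not apply here → [a].
/t/ (between /a/ and /n/) fails the environment for rule 4, so it stays [t].
/n/ (between /t/ and /a/) is unaffected → [n].
/a/ (word-final): rule 3 targets it, but not before a nasal consonant → unchanged [a].

[sefʃũmbezatna]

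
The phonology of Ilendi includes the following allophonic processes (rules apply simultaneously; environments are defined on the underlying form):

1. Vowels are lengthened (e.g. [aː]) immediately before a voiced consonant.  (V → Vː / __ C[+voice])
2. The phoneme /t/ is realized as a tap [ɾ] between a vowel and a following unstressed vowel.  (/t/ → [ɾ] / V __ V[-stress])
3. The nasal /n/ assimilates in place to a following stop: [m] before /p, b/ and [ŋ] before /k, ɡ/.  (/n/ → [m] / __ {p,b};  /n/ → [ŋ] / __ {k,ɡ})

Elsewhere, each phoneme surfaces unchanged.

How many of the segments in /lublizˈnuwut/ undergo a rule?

Segments that undergo a rule: /u/ → [uː] (rule 1); /i/ → [iː] (rule 1); /u/ → [uː] (rule 1).
All other segments surface unchanged.

3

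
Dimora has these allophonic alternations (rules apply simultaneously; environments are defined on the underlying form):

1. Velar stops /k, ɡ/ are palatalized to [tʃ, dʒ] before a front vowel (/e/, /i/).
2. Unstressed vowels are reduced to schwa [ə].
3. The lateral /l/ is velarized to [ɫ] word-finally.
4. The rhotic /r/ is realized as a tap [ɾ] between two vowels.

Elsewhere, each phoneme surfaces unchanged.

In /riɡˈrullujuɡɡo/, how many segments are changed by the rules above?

4

Segments that undergo a rule: /i/ → [ə] (rule 2); /u/ → [ə] (rule 2); /u/ → [ə] (rule 2); /o/ → [ə] (rule 2).
All other segments surface unchanged.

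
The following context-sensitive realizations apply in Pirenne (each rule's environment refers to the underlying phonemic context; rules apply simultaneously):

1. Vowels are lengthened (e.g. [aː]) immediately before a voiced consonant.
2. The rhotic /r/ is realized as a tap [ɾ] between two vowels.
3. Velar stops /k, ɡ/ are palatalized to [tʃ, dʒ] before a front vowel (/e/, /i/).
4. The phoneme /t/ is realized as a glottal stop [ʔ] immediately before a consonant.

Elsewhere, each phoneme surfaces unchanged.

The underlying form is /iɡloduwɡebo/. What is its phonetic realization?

[iːɡloːduːwdʒeːbo]

/i/ (word-initial): before a voiced consonant, so rule 1 applies → [iː].
/ɡ/ (between /i/ and /l/): rule 3 targets it, but not before a front vowel → unchanged [ɡ].
/o/ — between /l/ and /d/, before a voiced consonant — surfaces as [oː] (rule 1).
/u/ meets the environment for rule 1 (before a voiced consonant) → [uː].
/ɡ/ meets the environment for rule 3 (before a front vowel) → [dʒ].
/e/ — between /ɡ/ and /b/, before a voiced consonant — surfaces as [eː] (rule 1).
/o/ (word-final): rule 1 targets it, but not before a voiced consonant → unchanged [o].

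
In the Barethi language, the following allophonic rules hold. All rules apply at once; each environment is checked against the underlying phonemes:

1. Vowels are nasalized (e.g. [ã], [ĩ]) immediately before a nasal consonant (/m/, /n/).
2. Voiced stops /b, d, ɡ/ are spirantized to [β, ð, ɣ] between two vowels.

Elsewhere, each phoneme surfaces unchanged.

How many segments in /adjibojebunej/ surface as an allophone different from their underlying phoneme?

3

Segments that undergo a rule: /b/ → [β] (rule 2); /b/ → [β] (rule 2); /u/ → [ũ] (rule 1).
All other segments surface unchanged.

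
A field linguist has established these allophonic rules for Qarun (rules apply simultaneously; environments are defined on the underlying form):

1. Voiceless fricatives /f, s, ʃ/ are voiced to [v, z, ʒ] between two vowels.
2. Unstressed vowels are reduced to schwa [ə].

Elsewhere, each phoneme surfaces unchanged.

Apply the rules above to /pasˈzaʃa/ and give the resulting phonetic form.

/p/ stays [p].
/a/ (between /p/ and /s/) occurs in an unstressed syllable → [ə] by rule 2.
/s/ (between /a/ and /z/) fails the environment for rule 1, so it stays [s].
/z/ stays [z].
/a/ — between /z/ and /ʃ/; rule 2 does not apply here → [a].
/ʃ/ (between /a/ and /a/): between two vowels, so rule 1 applies → [ʒ].
/a/ — word-final, in an unstressed syllable — surfaces as [ə] (rule 2).

[pəsˈzaʒə]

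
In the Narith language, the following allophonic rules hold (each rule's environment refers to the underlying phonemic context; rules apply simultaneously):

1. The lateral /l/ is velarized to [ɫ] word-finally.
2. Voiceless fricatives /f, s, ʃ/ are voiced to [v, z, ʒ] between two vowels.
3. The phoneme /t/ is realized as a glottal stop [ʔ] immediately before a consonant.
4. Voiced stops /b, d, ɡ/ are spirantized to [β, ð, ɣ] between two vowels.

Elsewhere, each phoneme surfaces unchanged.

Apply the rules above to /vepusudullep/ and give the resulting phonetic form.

/v/ (word-initial) is unaffected → [v].
/e/ stays [e].
/p/ (between /e/ and /u/): no rule targets it → [p].
/u/ (between /p/ and /s/) is unaffected → [u].
/s/ meets the environment for rule 2 (between two vowels) → [z].
/u/ (between /s/ and /d/): no rule targets it → [u].
/d/ meets the environment for rule 4 (between two vowels) → [ð].
/u/ (between /d/ and /l/): no rule targets it → [u].
/l/ (between /u/ and /l/) is in the target of rule 1 but the environment (word-finally) is not met → [l].
/l/ (between /l/ and /e/) fails the environment for rule 1, so it stays [l].
/e/ (between /l/ and /p/): no rule targets it → [e].
/p/ (word-final) is unaffected → [p].

[vepuzuðullep]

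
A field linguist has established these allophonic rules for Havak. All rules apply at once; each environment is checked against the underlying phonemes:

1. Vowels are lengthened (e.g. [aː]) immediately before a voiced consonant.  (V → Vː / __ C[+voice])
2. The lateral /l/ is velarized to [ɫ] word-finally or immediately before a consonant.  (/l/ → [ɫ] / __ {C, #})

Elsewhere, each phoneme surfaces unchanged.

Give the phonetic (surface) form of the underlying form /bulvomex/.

[buːɫvoːmex]

/u/ meets the environment for rule 1 (before a voiced consonant) → [uː].
/l/ meets the environment for rule 2 (word-finally or immediately before a consonant) → [ɫ].
Rule 1 applies to /o/ (between /v/ and /m/: before a voiced consonant) → [oː].
/e/ — between /m/ and /x/; rule 1 does not apply here → [e].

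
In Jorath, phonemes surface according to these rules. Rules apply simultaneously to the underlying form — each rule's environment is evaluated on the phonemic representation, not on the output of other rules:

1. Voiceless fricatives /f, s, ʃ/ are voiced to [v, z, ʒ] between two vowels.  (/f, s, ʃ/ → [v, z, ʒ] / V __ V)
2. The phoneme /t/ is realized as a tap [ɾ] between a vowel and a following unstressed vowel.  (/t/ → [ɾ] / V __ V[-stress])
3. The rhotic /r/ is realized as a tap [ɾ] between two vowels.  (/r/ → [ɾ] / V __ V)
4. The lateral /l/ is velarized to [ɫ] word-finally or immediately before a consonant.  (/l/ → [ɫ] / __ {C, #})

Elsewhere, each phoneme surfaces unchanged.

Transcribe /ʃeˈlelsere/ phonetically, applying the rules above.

/ʃ/ (word-initial) fails the environment for rule 1, so it stays [ʃ].
/e/ (between /ʃ/ and /l/): no rule targets it → [e].
/l/ (between /e/ and /e/): rule 4 targets it, but not word-finally or immediately before a consonant → unchanged [l].
/e/ (between /l/ and /l/) is unaffected → [e].
/l/ meets the environment for rule 4 (word-finally or immediately before a consonant) → [ɫ].
/s/ — between /l/ and /e/; rule 1 does not apply here → [s].
/e/ stays [e].
/r/ (between /e/ and /e/) occurs between two vowels → [ɾ] by rule 3.
/e/ — not in any rule's target class → [e].

[ʃeˈleɫseɾe]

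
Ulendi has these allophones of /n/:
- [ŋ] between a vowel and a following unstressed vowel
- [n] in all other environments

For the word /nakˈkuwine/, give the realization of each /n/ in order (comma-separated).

Occurrence 1 (position 1): no conditioning environment matches → elsewhere allophone [n].
Occurrence 2 (position 8): between a vowel and a following unstressed vowel → [ŋ].

[n], [ŋ]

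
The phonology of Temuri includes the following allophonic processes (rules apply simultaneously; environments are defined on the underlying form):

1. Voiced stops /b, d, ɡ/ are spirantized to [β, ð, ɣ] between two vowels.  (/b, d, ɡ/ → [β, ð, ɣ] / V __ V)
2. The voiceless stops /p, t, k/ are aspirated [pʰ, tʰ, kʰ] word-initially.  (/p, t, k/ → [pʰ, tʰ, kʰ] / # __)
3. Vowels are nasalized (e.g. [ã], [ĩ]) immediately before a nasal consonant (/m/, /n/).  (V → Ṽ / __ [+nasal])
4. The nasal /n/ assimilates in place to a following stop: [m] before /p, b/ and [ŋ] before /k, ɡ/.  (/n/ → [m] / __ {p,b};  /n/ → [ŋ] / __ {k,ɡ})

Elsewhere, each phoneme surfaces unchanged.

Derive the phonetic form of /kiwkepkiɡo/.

[kʰiwkepkiɣo]

/k/ — word-initial, word-initially — surfaces as [kʰ] (rule 2).
/i/ (between /k/ and /w/) fails the environment for rule 3, so it stays [i].
/w/ — not in any rule's target class → [w].
/k/ (between /w/ and /e/) fails the environment for rule 2, so it stays [k].
/e/ — between /k/ and /p/; rule 3 does not apply here → [e].
/p/ — between /e/ and /k/; rule 2 does not apply here → [p].
/k/ (between /p/ and /i/) is in the target of rule 2 but the environment (word-initially) is not met → [k].
/i/ (between /k/ and /ɡ/): rule 3 targets it, but not before a nasal consonant → unchanged [i].
/ɡ/ (between /i/ and /o/): between two vowels, so rule 1 applies → [ɣ].
/o/ (word-final) is in the target of rule 3 but the environment (before a nasal consonant) is not met → [o].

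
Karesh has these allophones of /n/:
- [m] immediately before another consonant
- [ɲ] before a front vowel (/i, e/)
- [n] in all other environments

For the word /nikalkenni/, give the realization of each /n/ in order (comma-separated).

[ɲ], [m], [ɲ]

Occurrence 1 (position 1): before a front vowel (/i, e/) → [ɲ].
Occurrence 2 (position 8): immediately before another consonant → [m].
Occurrence 3 (position 9): before a front vowel (/i, e/) → [ɲ].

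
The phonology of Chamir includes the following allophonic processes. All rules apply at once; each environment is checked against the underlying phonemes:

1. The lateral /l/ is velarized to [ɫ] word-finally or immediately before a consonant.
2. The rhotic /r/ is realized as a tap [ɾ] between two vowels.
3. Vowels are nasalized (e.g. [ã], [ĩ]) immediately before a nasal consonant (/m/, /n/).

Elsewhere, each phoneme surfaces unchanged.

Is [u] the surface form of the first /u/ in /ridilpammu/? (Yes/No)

Yes

/u/ (word-final) is in the target of rule 3 but the environment (before a nasal consonant) is not met → [u].
The actual realization is [u], which matches [u].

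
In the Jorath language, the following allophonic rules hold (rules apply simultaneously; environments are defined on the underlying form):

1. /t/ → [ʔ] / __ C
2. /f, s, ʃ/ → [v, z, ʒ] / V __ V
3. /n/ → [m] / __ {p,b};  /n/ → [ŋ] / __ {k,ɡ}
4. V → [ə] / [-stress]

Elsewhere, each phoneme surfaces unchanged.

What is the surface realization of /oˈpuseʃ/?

[əˈpuzəʃ]

/o/ meets the environment for rule 4 (in an unstressed syllable) → [ə].
/p/ stays [p].
/u/ (between /p/ and /s/) is in the target of rule 4 but the environment (in an unstressed syllable) is not met → [u].
/s/ — between /u/ and /e/, between two vowels — surfaces as [z] (rule 2).
/e/ — between /s/ and /ʃ/, in an unstressed syllable — surfaces as [ə] (rule 4).
/ʃ/ — word-final; rule 2 does not apply here → [ʃ].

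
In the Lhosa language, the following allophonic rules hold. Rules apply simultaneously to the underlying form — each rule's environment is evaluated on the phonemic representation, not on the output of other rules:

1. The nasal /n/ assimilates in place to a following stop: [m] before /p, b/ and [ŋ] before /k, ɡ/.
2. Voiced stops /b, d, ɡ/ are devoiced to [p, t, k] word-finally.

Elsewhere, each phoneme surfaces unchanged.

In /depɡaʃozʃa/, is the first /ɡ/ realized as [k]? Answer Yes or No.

No

/ɡ/ — between /p/ and /a/; rule 2 does not apply here → [ɡ].
The actual realization is [ɡ], not [k].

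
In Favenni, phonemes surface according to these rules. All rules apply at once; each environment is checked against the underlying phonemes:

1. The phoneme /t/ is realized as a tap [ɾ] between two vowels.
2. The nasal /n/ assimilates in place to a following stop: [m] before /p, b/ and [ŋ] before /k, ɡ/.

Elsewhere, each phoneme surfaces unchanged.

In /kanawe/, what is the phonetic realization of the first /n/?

/n/ (between /a/ and /a/) is in the target of rule 2 but the environment (before a labial or velar stop) is not met → [n].

[n]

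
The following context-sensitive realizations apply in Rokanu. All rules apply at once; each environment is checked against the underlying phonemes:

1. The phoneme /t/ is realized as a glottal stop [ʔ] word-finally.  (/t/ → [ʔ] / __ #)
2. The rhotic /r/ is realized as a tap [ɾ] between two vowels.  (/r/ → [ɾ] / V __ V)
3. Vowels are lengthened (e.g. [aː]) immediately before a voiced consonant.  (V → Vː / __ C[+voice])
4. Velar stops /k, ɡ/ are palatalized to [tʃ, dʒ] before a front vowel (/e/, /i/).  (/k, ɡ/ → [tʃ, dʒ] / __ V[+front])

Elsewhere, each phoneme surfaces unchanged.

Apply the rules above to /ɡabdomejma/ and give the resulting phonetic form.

[ɡaːbdoːmeːjma]

/ɡ/ (word-initial): rule 4 targets it, but not before a front vowel → unchanged [ɡ].
Rule 3 applies to /a/ (between /ɡ/ and /b/: before a voiced consonant) → [aː].
/b/ (between /a/ and /d/): no rule targets it → [b].
/d/ (between /b/ and /o/): no rule targets it → [d].
/o/ meets the environment for rule 3 (before a voiced consonant) → [oː].
/m/ — not in any rule's target class → [m].
/e/ meets the environment for rule 3 (before a voiced consonant) → [eː].
/j/ (between /e/ and /m/) is unaffected → [j].
/m/ (between /j/ and /a/): no rule targets it → [m].
/a/ (word-final) fails the environment for rule 3, so it stays [a].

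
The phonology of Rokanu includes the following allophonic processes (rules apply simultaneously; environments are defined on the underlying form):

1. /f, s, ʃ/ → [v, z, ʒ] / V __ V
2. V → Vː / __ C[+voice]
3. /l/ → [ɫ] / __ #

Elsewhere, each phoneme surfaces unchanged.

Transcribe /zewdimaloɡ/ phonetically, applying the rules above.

/z/ (word-initial): no rule targets it → [z].
/e/ (between /z/ and /w/): before a voiced consonant, so rule 2 applies → [eː].
/w/ (between /e/ and /d/): no rule targets it → [w].
/d/ stays [d].
/i/ (between /d/ and /m/): before a voiced consonant, so rule 2 applies → [iː].
/m/ — not in any rule's target class → [m].
/a/ (between /m/ and /l/) occurs before a voiced consonant → [aː] by rule 2.
/l/ (between /a/ and /o/): rule 3 targets it, but not word-finally → unchanged [l].
Rule 2 applies to /o/ (between /l/ and /ɡ/: before a voiced consonant) → [oː].
/ɡ/ (word-final) is unaffected → [ɡ].

[zeːwdiːmaːloːɡ]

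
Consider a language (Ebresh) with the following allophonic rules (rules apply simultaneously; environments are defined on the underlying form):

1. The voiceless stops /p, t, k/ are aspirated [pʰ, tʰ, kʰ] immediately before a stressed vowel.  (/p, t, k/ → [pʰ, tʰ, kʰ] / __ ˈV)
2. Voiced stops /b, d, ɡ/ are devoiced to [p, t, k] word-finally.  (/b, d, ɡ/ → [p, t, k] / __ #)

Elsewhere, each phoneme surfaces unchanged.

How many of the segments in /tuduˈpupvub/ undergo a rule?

Segments that undergo a rule: /p/ → [pʰ] (rule 1); /b/ → [p] (rule 2).
All other segments surface unchanged.

2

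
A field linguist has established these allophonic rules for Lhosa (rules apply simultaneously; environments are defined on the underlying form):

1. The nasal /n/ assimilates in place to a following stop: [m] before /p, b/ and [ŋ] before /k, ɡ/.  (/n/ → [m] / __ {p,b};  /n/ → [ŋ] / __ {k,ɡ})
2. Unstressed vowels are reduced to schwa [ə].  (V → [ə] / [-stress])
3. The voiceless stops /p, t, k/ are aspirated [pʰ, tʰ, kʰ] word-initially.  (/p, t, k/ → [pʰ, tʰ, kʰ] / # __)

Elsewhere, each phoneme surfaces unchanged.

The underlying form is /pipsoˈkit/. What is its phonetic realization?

Rule 3 applies to /p/ (word-initial: word-initially) → [pʰ].
/i/ (between /p/ and /p/) occurs in an unstressed syllable → [ə] by rule 2.
/p/ (between /i/ and /s/) is in the target of rule 3 but the environment (word-initially) is not met → [p].
/s/ (between /p/ and /o/): no rule targets it → [s].
/o/ — between /s/ and /k/, in an unstressed syllable — surfaces as [ə] (rule 2).
/k/ (between /o/ and /i/): rule 3 targets it, but not word-initially → unchanged [k].
/i/ (between /k/ and /t/) is in the target of rule 2 but the environment (in an unstressed syllable) is not met → [i].
/t/ (word-final) is in the target of rule 3 but the environment (word-initially) is not met → [t].

[pʰəpsəˈkit]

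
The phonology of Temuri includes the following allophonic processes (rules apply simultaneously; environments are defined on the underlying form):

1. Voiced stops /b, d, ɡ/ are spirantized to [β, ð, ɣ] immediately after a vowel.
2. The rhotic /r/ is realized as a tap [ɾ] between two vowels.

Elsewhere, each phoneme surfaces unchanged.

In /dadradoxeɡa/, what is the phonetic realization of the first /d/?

/d/ (word-initial) is in the target of rule 1 but the environment (immediately after a vowel) is not met → [d].

[d]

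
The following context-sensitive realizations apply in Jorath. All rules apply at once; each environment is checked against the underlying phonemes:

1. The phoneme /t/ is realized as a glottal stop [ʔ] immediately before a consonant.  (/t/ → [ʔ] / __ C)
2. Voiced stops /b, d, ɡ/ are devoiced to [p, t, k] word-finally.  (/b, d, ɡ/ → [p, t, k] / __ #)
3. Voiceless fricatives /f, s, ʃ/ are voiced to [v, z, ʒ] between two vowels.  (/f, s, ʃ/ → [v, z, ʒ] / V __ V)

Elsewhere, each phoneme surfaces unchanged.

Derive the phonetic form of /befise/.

/b/ (word-initial) fails the environment for rule 2, so it stays [b].
/e/ (between /b/ and /f/): no rule targets it → [e].
/f/ meets the environment for rule 3 (between two vowels) → [v].
/i/ (between /f/ and /s/): no rule targets it → [i].
/s/ meets the environment for rule 3 (between two vowels) → [z].
/e/ — not in any rule's target class → [e].

[bevize]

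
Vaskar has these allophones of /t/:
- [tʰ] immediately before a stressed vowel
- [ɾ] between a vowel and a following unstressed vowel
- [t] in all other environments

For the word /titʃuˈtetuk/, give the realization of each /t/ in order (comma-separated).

[t], [t], [tʰ], [ɾ]

Occurrence 1 (position 1): no conditioning environment matches → elsewhere allophone [t].
Occurrence 2 (position 3): no conditioning environment matches → elsewhere allophone [t].
Occurrence 3 (position 6): immediately before a stressed vowel → [tʰ].
Occurrence 4 (position 8): between a vowel and an unstressed vowel → [ɾ].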